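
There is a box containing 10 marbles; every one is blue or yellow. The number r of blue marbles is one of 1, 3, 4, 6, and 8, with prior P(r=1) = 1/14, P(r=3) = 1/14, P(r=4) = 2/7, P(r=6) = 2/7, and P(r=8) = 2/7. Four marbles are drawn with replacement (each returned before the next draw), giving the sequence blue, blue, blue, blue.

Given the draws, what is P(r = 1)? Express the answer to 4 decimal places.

For each hypothesis, P(data | H) works out to: P(data | r = 1) = (1/10)(1/10)(1/10)(1/10) = 0.0001; P(data | r = 3) = (3/10)(3/10)(3/10)(3/10) = 0.0081; P(data | r = 4) = (4/10)(4/10)(4/10)(4/10) = 0.0256; P(data | r = 6) = (6/10)(6/10)(6/10)(6/10) = 0.1296; P(data | r = 8) = (8/10)(8/10)(8/10)(8/10) = 0.4096.
Weighting by the prior gives 1/14 · 0.0001 = 7.1429e-06, 1/14 · 0.0081 = 0.00057857, 2/7 · 0.0256 = 0.0073143, 2/7 · 0.1296 = 0.037029, 2/7 · 0.4096 = 0.11703; summing to 0.16196.
Therefore the posterior P(r = 1 | data) = (7.1429e-06) / (0.16196) = 4.4103e-05.

0.0000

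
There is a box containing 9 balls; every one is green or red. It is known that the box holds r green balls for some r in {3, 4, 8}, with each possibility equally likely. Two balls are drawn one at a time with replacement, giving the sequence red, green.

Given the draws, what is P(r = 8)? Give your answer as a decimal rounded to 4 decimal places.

0.1739

Under each hypothesis, the probability of the observed sequence is: P(data | r = 3) = (6/9)(3/9) = 2/9; P(data | r = 4) = (5/9)(4/9) = 20/81; P(data | r = 8) = (1/9)(8/9) = 8/81.
Multiplying each by its prior: 1/3 · 2/9 = 2/27, 1/3 · 20/81 = 20/243, 1/3 · 8/81 = 8/243; summing to 46/243.
Therefore the posterior P(r = 8 | data) = (8/243) / (46/243) = 4/23.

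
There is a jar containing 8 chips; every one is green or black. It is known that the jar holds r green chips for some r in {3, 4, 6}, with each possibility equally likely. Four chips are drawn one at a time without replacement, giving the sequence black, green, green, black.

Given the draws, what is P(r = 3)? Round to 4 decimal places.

0.3704

Under each hypothesis, the probability of the observed sequence is: P(data | r = 3) = (5/8)(3/7)(2/6)(4/5) = 1/14; P(data | r = 4) = (4/8)(4/7)(3/6)(3/5) = 3/35; P(data | r = 6) = (2/8)(6/7)(5/6)(1/5) = 1/28.
Weighting by the prior gives 1/3 · 1/14 = 1/42, 1/3 · 3/35 = 1/35, 1/3 · 1/28 = 1/84; these sum to 9/140.
By Bayes' rule, P(r = 3 | data) = (1/42) / (9/140) = 10/27.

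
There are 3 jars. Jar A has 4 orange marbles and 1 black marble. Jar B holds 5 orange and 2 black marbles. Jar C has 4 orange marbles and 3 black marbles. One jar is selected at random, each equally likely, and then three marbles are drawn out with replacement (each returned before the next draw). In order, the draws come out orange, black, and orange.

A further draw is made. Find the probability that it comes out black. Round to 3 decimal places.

0.308

Under each hypothesis, the probability of the observed sequence is: P(data | jar A) = (4/5)(1/5)(4/5) = 0.128; P(data | jar B) = (5/7)(2/7)(5/7) = 0.14577; P(data | jar C) = (4/7)(3/7)(4/7) = 0.13994.
The prior-weighted likelihoods are 1/3 · 0.128 = 0.042667, 1/3 · 0.14577 = 0.048591, 1/3 · 0.13994 = 0.046647; these sum to 0.1379.
Normalising, the posterior is P(jar A | data) = 0.30939, P(jar B | data) = 0.35235, P(jar C | data) = 0.33826.
The predictive probability is P(black next | data) = (1/5)(0.30939) + (2/7)(0.35235) + (3/7)(0.33826) = 0.30752.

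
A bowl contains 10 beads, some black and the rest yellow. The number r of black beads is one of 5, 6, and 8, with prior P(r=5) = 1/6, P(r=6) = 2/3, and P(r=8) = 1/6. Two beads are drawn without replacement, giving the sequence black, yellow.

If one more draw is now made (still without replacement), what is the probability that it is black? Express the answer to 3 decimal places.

Under each hypothesis, the probability of the observed sequence is: P(data | r = 5) = (5/10)(5/9) = 5/18; P(data | r = 6) = (6/10)(4/9) = 4/15; P(data | r = 8) = (8/10)(2/9) = 8/45.
Multiplying each by its prior: 1/6 · 5/18 = 5/108, 2/3 · 4/15 = 8/45, 1/6 · 8/45 = 4/135; these sum to 137/540.
Dividing through by the total gives posterior P(r = 5 | data) = 25/137, P(r = 6 | data) = 96/137, P(r = 8 | data) = 16/137.
So P(black next | data) = Σ P(black next | H) P(H | data) = (1/2)(25/137) + (5/8)(96/137) + (7/8)(16/137) = 173/274.

0.631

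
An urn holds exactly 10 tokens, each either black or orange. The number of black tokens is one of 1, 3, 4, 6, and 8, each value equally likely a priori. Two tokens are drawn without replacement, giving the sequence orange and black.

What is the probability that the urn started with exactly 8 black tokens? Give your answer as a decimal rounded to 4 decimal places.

0.1702

For each hypothesis, P(data | H) works out to: P(data | r = 1) = (9/10)(1/9) = 1/10; P(data | r = 3) = (7/10)(3/9) = 7/30; P(data | r = 4) = (6/10)(4/9) = 4/15; P(data | r = 6) = (4/10)(6/9) = 4/15; P(data | r = 8) = (2/10)(8/9) = 8/45.
Multiplying each by its prior: 1/5 · 1/10 = 1/50, 1/5 · 7/30 = 7/150, 1/5 · 4/15 = 4/75, 1/5 · 4/15 = 4/75, 1/5 · 8/45 = 8/225; these sum to 47/225.
So P(r = 8 | data) = (8/225) / (47/225) = 8/47.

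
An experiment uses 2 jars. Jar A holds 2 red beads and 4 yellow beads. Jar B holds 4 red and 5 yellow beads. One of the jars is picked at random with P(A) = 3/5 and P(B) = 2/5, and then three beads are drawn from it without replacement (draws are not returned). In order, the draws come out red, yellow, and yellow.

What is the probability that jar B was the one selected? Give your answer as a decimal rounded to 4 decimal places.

Under each hypothesis, the probability of the observed sequence is: P(data | jar A) = (2/6)(4/5)(3/4) = 0.2; P(data | jar B) = (4/9)(5/8)(4/7) = 0.15873.
Weighting by the prior gives 3/5 · 0.2 = 0.12, 2/5 · 0.15873 = 0.063492; with total 0.18349.
Therefore the posterior P(jar B | data) = (0.063492) / (0.18349) = 0.34602.

0.3460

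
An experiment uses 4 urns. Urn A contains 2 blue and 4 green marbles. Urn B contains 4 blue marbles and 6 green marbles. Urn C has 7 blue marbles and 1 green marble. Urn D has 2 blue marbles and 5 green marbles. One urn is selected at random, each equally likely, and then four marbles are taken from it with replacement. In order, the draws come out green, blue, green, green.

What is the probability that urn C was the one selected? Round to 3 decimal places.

Under each hypothesis, the probability of the observed sequence is: P(data | urn A) = (4/6)(2/6)(4/6)(4/6) = 0.098765; P(data | urn B) = (6/10)(4/10)(6/10)(6/10) = 0.0864; P(data | urn C) = (1/8)(7/8)(1/8)(1/8) = 0.001709; P(data | urn D) = (5/7)(2/7)(5/7)(5/7) = 0.10412.
The prior-weighted likelihoods are 1/4 · 0.098765 = 0.024691, 1/4 · 0.0864 = 0.0216, 1/4 · 0.001709 = 0.00042725, 1/4 · 0.10412 = 0.026031; these sum to 0.072749.
Hence P(urn C | data) = (0.00042725) / (0.072749) = 0.0058728.

0.006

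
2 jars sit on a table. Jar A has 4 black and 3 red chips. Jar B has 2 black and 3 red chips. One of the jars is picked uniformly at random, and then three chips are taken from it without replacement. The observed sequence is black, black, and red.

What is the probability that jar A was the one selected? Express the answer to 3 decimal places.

Under each hypothesis, the probability of the observed sequence is: P(data | jar A) = (4/7)(3/6)(3/5) = 6/35; P(data | jar B) = (2/5)(1/4)(3/3) = 1/10.
Weighting by the prior gives 1/2 · 6/35 = 3/35, 1/2 · 1/10 = 1/20; with total 19/140.
Therefore the posterior P(jar A | data) = (3/35) / (19/140) = 12/19.

0.632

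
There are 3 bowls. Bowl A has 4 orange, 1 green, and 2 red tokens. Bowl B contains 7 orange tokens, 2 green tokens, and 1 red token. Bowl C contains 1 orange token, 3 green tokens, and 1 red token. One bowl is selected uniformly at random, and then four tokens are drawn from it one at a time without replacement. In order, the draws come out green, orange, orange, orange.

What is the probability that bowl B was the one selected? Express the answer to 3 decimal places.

0.745

Compute the likelihood of the observed sequence for each case: P(data | bowl A) = (1/7)(4/6)(3/5)(2/4) = 0.028571; P(data | bowl B) = (2/10)(7/9)(6/8)(5/7) = 0.083333; P(data | bowl C) = (3/5)(1/4)(0/3) = 0.
Multiplying each by its prior: 1/3 · 0.028571 = 0.0095238, 1/3 · 0.083333 = 0.027778, 1/3 · 0 = 0; with total 0.037302.
Therefore the posterior P(bowl B | data) = (0.027778) / (0.037302) = 0.74468.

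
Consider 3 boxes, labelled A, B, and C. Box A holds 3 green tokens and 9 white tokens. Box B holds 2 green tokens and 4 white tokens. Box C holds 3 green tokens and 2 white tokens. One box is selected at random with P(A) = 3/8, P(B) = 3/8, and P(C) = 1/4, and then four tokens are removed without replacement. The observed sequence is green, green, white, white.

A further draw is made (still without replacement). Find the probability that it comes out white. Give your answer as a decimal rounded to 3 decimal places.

For each hypothesis, P(data | H) works out to: P(data | box A) = (3/12)(2/11)(9/10)(8/9) = 2/55; P(data | box B) = (2/6)(1/5)(4/4)(3/3) = 1/15; P(data | box C) = (3/5)(2/4)(2/3)(1/2) = 1/10.
The prior-weighted likelihoods are 3/8 · 2/55 = 3/220, 3/8 · 1/15 = 1/40, 1/4 · 1/10 = 1/40; these sum to 7/110.
The posterior is then P(box A | data) = 3/14, P(box B | data) = 11/28, P(box C | data) = 11/28.
Averaging over the posterior, P(white next | data) = (7/8)(3/14) + (1)(11/28) + (0)(11/28) = 65/112.

0.580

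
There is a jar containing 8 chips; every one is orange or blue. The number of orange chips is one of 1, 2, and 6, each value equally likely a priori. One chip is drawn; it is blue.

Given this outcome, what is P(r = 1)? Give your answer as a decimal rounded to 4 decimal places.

For each hypothesis, P(data | H) works out to: P(data | r = 1) = (7/8) = 7/8; P(data | r = 2) = (6/8) = 3/4; P(data | r = 6) = (2/8) = 1/4.
The prior-weighted likelihoods are 1/3 · 7/8 = 7/24, 1/3 · 3/4 = 1/4, 1/3 · 1/4 = 1/12; with total 5/8.
So P(r = 1 | data) = (7/24) / (5/8) = 7/15.

0.4667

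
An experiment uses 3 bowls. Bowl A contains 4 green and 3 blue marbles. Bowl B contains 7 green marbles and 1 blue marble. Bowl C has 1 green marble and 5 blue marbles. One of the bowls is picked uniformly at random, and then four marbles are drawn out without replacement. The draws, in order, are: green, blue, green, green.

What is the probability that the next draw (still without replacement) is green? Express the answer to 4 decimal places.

The likelihood of the observed sequence under each hypothesis: P(data | bowl A) = (4/7)(3/6)(3/5)(2/4) = 3/35; P(data | bowl B) = (7/8)(1/7)(6/6)(5/5) = 1/8; P(data | bowl C) = (1/6)(5/5)(0/4) = 0.
The prior-weighted likelihoods are 1/3 · 3/35 = 1/35, 1/3 · 1/8 = 1/24, 1/3 · 0 = 0; with total 59/840.
The posterior is then P(bowl A | data) = 24/59, P(bowl B | data) = 35/59, P(bowl C | data) = 0.
The predictive probability is P(green next | data) = (1/3)(24/59) + (1)(35/59) = 43/59.

0.7288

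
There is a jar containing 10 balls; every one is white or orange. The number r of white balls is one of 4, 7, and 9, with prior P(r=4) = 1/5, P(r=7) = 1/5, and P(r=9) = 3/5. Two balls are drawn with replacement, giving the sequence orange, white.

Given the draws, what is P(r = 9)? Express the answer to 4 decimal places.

0.3750

Compute the likelihood of the observed sequence for each case: P(data | r = 4) = (6/10)(4/10) = 6/25; P(data | r = 7) = (3/10)(7/10) = 21/100; P(data | r = 9) = (1/10)(9/10) = 9/100.
The prior-weighted likelihoods are 1/5 · 6/25 = 6/125, 1/5 · 21/100 = 21/500, 3/5 · 9/100 = 27/500; summing to 18/125.
By Bayes' rule, P(r = 9 | data) = (27/500) / (18/125) = 3/8.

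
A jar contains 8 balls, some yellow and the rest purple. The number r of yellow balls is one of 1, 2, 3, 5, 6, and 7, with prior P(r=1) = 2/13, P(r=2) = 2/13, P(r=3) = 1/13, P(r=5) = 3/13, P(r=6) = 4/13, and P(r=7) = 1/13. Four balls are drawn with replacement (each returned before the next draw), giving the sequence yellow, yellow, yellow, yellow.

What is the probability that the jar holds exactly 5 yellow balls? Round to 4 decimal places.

0.1958

For each hypothesis, P(data | H) works out to: P(data | r = 1) = (1/8)(1/8)(1/8)(1/8) = 0.00024414; P(data | r = 2) = (2/8)(2/8)(2/8)(2/8) = 0.0039062; P(data | r = 3) = (3/8)(3/8)(3/8)(3/8) = 0.019775; P(data | r = 5) = (5/8)(5/8)(5/8)(5/8) = 0.15259; P(data | r = 6) = (6/8)(6/8)(6/8)(6/8) = 0.31641; P(data | r = 7) = (7/8)(7/8)(7/8)(7/8) = 0.58618.
The prior-weighted likelihoods are 2/13 · 0.00024414 = 3.756e-05, 2/13 · 0.0039062 = 0.00060096, 1/13 · 0.019775 = 0.0015212, 3/13 · 0.15259 = 0.035213, 4/13 · 0.31641 = 0.097356, 1/13 · 0.58618 = 0.045091; these sum to 0.17982.
Hence P(r = 5 | data) = (0.035213) / (0.17982) = 0.19582.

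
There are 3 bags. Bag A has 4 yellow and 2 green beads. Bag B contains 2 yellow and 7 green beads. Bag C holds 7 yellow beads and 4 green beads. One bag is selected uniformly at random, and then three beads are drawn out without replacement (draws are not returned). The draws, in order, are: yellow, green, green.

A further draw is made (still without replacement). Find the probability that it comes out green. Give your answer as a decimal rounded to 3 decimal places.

0.503

For each hypothesis, P(data | H) works out to: P(data | bag A) = (4/6)(2/5)(1/4) = 1/15; P(data | bag B) = (2/9)(7/8)(6/7) = 1/6; P(data | bag C) = (7/11)(4/10)(3/9) = 14/165.
The prior-weighted likelihoods are 1/3 · 1/15 = 1/45, 1/3 · 1/6 = 1/18, 1/3 · 14/165 = 14/495; these sum to 7/66.
The posterior is then P(bag A | data) = 22/105, P(bag B | data) = 11/21, P(bag C | data) = 4/15.
The predictive probability is P(green next | data) = (0)(22/105) + (5/6)(11/21) + (1/4)(4/15) = 317/630.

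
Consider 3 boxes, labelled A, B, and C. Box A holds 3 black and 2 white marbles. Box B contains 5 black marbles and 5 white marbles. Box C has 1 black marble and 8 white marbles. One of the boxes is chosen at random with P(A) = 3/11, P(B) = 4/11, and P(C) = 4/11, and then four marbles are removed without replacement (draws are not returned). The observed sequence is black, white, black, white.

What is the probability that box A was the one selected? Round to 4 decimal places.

The likelihood of the observed sequence under each hypothesis: P(data | box A) = (3/5)(2/4)(2/3)(1/2) = 0.1; P(data | box B) = (5/10)(5/9)(4/8)(4/7) = 0.079365; P(data | box C) = (1/9)(8/8)(0/7) = 0.
The prior-weighted likelihoods are 3/11 · 0.1 = 0.027273, 4/11 · 0.079365 = 0.02886, 4/11 · 0 = 0; these sum to 0.056133.
Hence P(box A | data) = (0.027273) / (0.056133) = 0.48586.

0.4859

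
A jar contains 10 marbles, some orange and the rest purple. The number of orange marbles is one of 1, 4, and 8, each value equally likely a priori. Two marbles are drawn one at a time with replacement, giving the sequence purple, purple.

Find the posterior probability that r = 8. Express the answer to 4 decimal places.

Compute the likelihood of the observed sequence for each case: P(data | r = 1) = (9/10)(9/10) = 81/100; P(data | r = 4) = (6/10)(6/10) = 9/25; P(data | r = 8) = (2/10)(2/10) = 1/25.
Weighting by the prior gives 1/3 · 81/100 = 27/100, 1/3 · 9/25 = 3/25, 1/3 · 1/25 = 1/75; summing to 121/300.
By Bayes' rule, P(r = 8 | data) = (1/75) / (121/300) = 4/121.

0.0331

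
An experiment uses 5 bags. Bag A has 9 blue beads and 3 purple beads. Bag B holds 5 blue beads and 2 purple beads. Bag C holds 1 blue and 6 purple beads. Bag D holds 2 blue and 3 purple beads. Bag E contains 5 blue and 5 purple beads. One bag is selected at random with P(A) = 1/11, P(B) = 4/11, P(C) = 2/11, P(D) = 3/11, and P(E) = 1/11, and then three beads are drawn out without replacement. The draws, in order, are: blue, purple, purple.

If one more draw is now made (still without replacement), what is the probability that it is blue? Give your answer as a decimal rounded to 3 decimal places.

The likelihood of the observed sequence under each hypothesis: P(data | bag A) = (9/12)(3/11)(2/10) = 0.040909; P(data | bag B) = (5/7)(2/6)(1/5) = 0.047619; P(data | bag C) = (1/7)(6/6)(5/5) = 0.14286; P(data | bag D) = (2/5)(3/4)(2/3) = 0.2; P(data | bag E) = (5/10)(5/9)(4/8) = 0.13889.
Weighting by the prior gives 1/11 · 0.040909 = 0.003719, 4/11 · 0.047619 = 0.017316, 2/11 · 0.14286 = 0.025974, 3/11 · 0.2 = 0.054545, 1/11 · 0.13889 = 0.012626; with total 0.11418.
Normalising, the posterior is P(bag A | data) = 0.032571, P(bag B | data) = 0.15165, P(bag C | data) = 0.22748, P(bag D | data) = 0.47771, P(bag E | data) = 0.11058.
Averaging over the posterior, P(blue next | data) = (8/9)(0.032571) + (1)(0.15165) + (0)(0.22748) + (1/2)(0.47771) + (4/7)(0.11058) = 0.48265.

0.483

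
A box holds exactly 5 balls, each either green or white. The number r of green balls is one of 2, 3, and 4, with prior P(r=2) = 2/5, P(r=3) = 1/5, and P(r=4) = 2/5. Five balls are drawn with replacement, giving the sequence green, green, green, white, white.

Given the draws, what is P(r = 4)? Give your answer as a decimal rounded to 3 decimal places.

Compute the likelihood of the observed sequence for each case: P(data | r = 2) = (2/5)(2/5)(2/5)(3/5)(3/5) = 0.02304; P(data | r = 3) = (3/5)(3/5)(3/5)(2/5)(2/5) = 0.03456; P(data | r = 4) = (4/5)(4/5)(4/5)(1/5)(1/5) = 0.02048.
Weighting by the prior gives 2/5 · 0.02304 = 0.009216, 1/5 · 0.03456 = 0.006912, 2/5 · 0.02048 = 0.008192; these sum to 0.02432.
Hence P(r = 4 | data) = (0.008192) / (0.02432) = 0.33684.

0.337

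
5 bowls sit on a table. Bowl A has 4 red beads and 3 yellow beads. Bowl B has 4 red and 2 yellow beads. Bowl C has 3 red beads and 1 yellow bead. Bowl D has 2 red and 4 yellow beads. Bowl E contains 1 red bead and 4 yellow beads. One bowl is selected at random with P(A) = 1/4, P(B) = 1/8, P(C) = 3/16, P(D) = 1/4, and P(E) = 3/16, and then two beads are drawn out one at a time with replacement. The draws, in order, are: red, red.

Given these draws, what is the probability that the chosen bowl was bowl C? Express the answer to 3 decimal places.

0.379

Compute the likelihood of the observed sequence for each case: P(data | bowl A) = (4/7)(4/7) = 0.32653; P(data | bowl B) = (4/6)(4/6) = 0.44444; P(data | bowl C) = (3/4)(3/4) = 0.5625; P(data | bowl D) = (2/6)(2/6) = 0.11111; P(data | bowl E) = (1/5)(1/5) = 0.04.
Weighting by the prior gives 1/4 · 0.32653 = 0.081633, 1/8 · 0.44444 = 0.055556, 3/16 · 0.5625 = 0.10547, 1/4 · 0.11111 = 0.027778, 3/16 · 0.04 = 0.0075; with total 0.27793.
Therefore the posterior P(bowl C | data) = (0.10547) / (0.27793) = 0.37947.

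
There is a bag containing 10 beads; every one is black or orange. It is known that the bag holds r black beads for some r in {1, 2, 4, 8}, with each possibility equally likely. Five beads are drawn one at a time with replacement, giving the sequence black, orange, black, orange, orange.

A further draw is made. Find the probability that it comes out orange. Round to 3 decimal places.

0.663

The likelihood of the observed sequence under each hypothesis: P(data | r = 1) = (1/10)(9/10)(1/10)(9/10)(9/10) = 0.00729; P(data | r = 2) = (2/10)(8/10)(2/10)(8/10)(8/10) = 0.02048; P(data | r = 4) = (4/10)(6/10)(4/10)(6/10)(6/10) = 0.03456; P(data | r = 8) = (8/10)(2/10)(8/10)(2/10)(2/10) = 0.00512.
The prior-weighted likelihoods are 1/4 · 0.00729 = 0.0018225, 1/4 · 0.02048 = 0.00512, 1/4 · 0.03456 = 0.00864, 1/4 · 0.00512 = 0.00128; summing to 0.016862.
The posterior is then P(r = 1 | data) = 0.10808, P(r = 2 | data) = 0.30363, P(r = 4 | data) = 0.51238, P(r = 8 | data) = 0.075908.
The predictive probability is P(orange next | data) = (9/10)(0.10808) + (4/5)(0.30363) + (3/5)(0.51238) + (1/5)(0.075908) = 0.66279.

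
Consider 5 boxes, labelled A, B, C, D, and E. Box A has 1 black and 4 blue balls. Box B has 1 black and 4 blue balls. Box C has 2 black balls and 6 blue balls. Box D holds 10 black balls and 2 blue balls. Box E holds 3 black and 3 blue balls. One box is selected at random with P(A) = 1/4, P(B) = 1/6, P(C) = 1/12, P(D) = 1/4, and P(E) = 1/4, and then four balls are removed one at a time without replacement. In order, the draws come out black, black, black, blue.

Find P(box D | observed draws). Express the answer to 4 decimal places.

Compute the likelihood of the observed sequence for each case: P(data | box A) = (1/5)(0/4) = 0; P(data | box B) = (1/5)(0/4) = 0; P(data | box C) = (2/8)(1/7)(0/6) = 0; P(data | box D) = (10/12)(9/11)(8/10)(2/9) = 0.12121; P(data | box E) = (3/6)(2/5)(1/4)(3/3) = 0.05.
Weighting by the prior gives 1/4 · 0 = 0, 1/6 · 0 = 0, 1/12 · 0 = 0, 1/4 · 0.12121 = 0.030303, 1/4 · 0.05 = 0.0125; these sum to 0.042803.
Therefore the posterior P(box D | data) = (0.030303) / (0.042803) = 0.70796.

0.7080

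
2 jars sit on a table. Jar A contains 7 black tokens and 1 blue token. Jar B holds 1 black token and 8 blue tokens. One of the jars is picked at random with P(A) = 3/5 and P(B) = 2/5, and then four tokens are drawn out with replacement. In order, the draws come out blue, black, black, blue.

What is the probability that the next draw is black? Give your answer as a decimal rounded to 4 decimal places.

For each hypothesis, P(data | H) works out to: P(data | jar A) = (1/8)(7/8)(7/8)(1/8) = 0.011963; P(data | jar B) = (8/9)(1/9)(1/9)(8/9) = 0.0097546.
Multiplying each by its prior: 3/5 · 0.011963 = 0.0071777, 2/5 · 0.0097546 = 0.0039018; summing to 0.01108.
Normalising, the posterior is P(jar A | data) = 0.64783, P(jar B | data) = 0.35217.
The predictive probability is P(black next | data) = (7/8)(0.64783) + (1/9)(0.35217) = 0.60598.

0.6060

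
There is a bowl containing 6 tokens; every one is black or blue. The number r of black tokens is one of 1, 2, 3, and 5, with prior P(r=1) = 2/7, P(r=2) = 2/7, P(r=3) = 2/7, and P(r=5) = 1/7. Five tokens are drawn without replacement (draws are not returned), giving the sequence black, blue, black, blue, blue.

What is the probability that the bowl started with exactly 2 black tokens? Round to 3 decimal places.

0.571

The likelihood of the observed sequence under each hypothesis: P(data | r = 1) = (1/6)(5/5)(0/4) = 0; P(data | r = 2) = (2/6)(4/5)(1/4)(3/3)(2/2) = 1/15; P(data | r = 3) = (3/6)(3/5)(2/4)(2/3)(1/2) = 1/20; P(data | r = 5) = (5/6)(1/5)(4/4)(0/3) = 0.
Multiplying each by its prior: 2/7 · 0 = 0, 2/7 · 1/15 = 2/105, 2/7 · 1/20 = 1/70, 1/7 · 0 = 0; with total 1/30.
Therefore the posterior P(r = 2 | data) = (2/105) / (1/30) = 4/7.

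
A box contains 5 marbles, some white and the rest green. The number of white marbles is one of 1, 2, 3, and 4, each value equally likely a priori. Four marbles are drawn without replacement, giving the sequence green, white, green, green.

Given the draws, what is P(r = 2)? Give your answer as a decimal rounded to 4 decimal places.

0.3333

The likelihood of the observed sequence under each hypothesis: P(data | r = 1) = (4/5)(1/4)(3/3)(2/2) = 1/5; P(data | r = 2) = (3/5)(2/4)(2/3)(1/2) = 1/10; P(data | r = 3) = (2/5)(3/4)(1/3)(0/2) = 0; P(data | r = 4) = (1/5)(4/4)(0/3) = 0.
Multiplying each by its prior: 1/4 · 1/5 = 1/20, 1/4 · 1/10 = 1/40, 1/4 · 0 = 0, 1/4 · 0 = 0; these sum to 3/40.
So P(r = 2 | data) = (1/40) / (3/40) = 1/3.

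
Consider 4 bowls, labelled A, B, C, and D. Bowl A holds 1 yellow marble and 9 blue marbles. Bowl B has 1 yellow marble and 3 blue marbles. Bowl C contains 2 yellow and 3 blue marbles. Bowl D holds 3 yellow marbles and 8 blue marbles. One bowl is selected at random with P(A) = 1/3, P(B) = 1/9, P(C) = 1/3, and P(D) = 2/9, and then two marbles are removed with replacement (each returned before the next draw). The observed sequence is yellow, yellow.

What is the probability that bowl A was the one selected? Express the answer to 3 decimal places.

0.042

Compute the likelihood of the observed sequence for each case: P(data | bowl A) = (1/10)(1/10) = 0.01; P(data | bowl B) = (1/4)(1/4) = 0.0625; P(data | bowl C) = (2/5)(2/5) = 0.16; P(data | bowl D) = (3/11)(3/11) = 0.07438.
The prior-weighted likelihoods are 1/3 · 0.01 = 0.0033333, 1/9 · 0.0625 = 0.0069444, 1/3 · 0.16 = 0.053333, 2/9 · 0.07438 = 0.016529; with total 0.08014.
Therefore the posterior P(bowl A | data) = (0.0033333) / (0.08014) = 0.041594.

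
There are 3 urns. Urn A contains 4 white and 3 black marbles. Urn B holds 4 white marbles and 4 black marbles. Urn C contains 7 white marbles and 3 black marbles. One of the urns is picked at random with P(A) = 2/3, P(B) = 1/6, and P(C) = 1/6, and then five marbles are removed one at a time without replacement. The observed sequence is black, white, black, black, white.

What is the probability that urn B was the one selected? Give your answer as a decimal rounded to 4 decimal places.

0.2590

Under each hypothesis, the probability of the observed sequence is: P(data | urn A) = (3/7)(4/6)(2/5)(1/4)(3/3) = 0.028571; P(data | urn B) = (4/8)(4/7)(3/6)(2/5)(3/4) = 0.042857; P(data | urn C) = (3/10)(7/9)(2/8)(1/7)(6/6) = 0.0083333.
Multiplying each by its prior: 2/3 · 0.028571 = 0.019048, 1/6 · 0.042857 = 0.0071429, 1/6 · 0.0083333 = 0.0013889; summing to 0.027579.
Therefore the posterior P(urn B | data) = (0.0071429) / (0.027579) = 0.25899.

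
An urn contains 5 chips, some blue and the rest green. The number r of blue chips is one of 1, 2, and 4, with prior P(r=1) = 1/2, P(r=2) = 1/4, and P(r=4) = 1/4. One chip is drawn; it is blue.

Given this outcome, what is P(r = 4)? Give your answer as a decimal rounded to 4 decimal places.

Under each hypothesis, the probability of this draw is: P(data | r = 1) = (1/5) = 1/5; P(data | r = 2) = (2/5) = 2/5; P(data | r = 4) = (4/5) = 4/5.
Weighting by the prior gives 1/2 · 1/5 = 1/10, 1/4 · 2/5 = 1/10, 1/4 · 4/5 = 1/5; summing to 2/5.
So P(r = 4 | data) = (1/5) / (2/5) = 1/2.

0.5000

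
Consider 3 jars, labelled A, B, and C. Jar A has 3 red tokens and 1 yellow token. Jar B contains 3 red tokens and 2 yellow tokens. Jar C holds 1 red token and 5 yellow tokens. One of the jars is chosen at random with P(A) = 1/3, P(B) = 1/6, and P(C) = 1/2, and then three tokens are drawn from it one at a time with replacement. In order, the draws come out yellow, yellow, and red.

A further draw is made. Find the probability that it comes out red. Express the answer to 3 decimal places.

0.346

For each hypothesis, P(data | H) works out to: P(data | jar A) = (1/4)(1/4)(3/4) = 0.046875; P(data | jar B) = (2/5)(2/5)(3/5) = 0.096; P(data | jar C) = (5/6)(5/6)(1/6) = 0.11574.
Multiplying each by its prior: 1/3 · 0.046875 = 0.015625, 1/6 · 0.096 = 0.016, 1/2 · 0.11574 = 0.05787; with total 0.089495.
Normalising, the posterior is P(jar A | data) = 0.17459, P(jar B | data) = 0.17878, P(jar C | data) = 0.64663.
So P(red next | data) = Σ P(red next | H) P(H | data) = (3/4)(0.17459) + (3/5)(0.17878) + (1/6)(0.64663) = 0.34598.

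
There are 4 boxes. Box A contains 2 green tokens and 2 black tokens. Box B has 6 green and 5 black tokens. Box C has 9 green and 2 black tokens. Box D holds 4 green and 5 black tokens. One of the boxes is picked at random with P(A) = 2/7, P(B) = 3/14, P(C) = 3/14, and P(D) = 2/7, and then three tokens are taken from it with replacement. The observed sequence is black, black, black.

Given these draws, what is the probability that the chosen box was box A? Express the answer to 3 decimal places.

0.337

For each hypothesis, P(data | H) works out to: P(data | box A) = (2/4)(2/4)(2/4) = 0.125; P(data | box B) = (5/11)(5/11)(5/11) = 0.093914; P(data | box C) = (2/11)(2/11)(2/11) = 0.0060105; P(data | box D) = (5/9)(5/9)(5/9) = 0.17147.
Multiplying each by its prior: 2/7 · 0.125 = 0.035714, 3/14 · 0.093914 = 0.020125, 3/14 · 0.0060105 = 0.001288, 2/7 · 0.17147 = 0.048991; these sum to 0.10612.
Therefore the posterior P(box A | data) = (0.035714) / (0.10612) = 0.33655.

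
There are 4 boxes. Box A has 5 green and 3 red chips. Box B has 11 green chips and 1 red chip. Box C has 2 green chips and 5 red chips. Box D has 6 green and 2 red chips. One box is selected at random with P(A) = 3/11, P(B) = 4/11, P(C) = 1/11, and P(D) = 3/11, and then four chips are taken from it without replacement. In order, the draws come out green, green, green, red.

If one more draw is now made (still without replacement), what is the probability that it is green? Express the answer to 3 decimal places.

0.753

Under each hypothesis, the probability of the observed sequence is: P(data | box A) = (5/8)(4/7)(3/6)(3/5) = 3/28; P(data | box B) = (11/12)(10/11)(9/10)(1/9) = 1/12; P(data | box C) = (2/7)(1/6)(0/5) = 0; P(data | box D) = (6/8)(5/7)(4/6)(2/5) = 1/7.
The prior-weighted likelihoods are 3/11 · 3/28 = 9/308, 4/11 · 1/12 = 1/33, 1/11 · 0 = 0, 3/11 · 1/7 = 3/77; with total 13/132.
Normalising, the posterior is P(box A | data) = 27/91, P(box B | data) = 4/13, P(box C | data) = 0, P(box D | data) = 36/91.
Averaging over the posterior, P(green next | data) = (1/2)(27/91) + (1)(4/13) + (3/4)(36/91) = 137/182.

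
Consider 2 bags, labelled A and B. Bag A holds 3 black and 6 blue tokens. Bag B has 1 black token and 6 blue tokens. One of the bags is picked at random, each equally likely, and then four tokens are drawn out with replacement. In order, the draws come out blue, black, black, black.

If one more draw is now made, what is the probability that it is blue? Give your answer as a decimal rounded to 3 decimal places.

0.684

Compute the likelihood of the observed sequence for each case: P(data | bag A) = (6/9)(3/9)(3/9)(3/9) = 0.024691; P(data | bag B) = (6/7)(1/7)(1/7)(1/7) = 0.002499.
Multiplying each by its prior: 1/2 · 0.024691 = 0.012346, 1/2 · 0.002499 = 0.0012495; these sum to 0.013595.
Normalising, the posterior is P(bag A | data) = 0.90809, P(bag B | data) = 0.091906.
The predictive probability is P(blue next | data) = (2/3)(0.90809) + (6/7)(0.091906) = 0.68417.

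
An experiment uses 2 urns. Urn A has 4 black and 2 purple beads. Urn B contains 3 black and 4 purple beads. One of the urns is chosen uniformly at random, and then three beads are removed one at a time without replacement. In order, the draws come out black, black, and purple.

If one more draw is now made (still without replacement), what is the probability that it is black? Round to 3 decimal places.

For each hypothesis, P(data | H) works out to: P(data | urn A) = (4/6)(3/5)(2/4) = 1/5; P(data | urn B) = (3/7)(2/6)(4/5) = 4/35.
Multiplying each by its prior: 1/2 · 1/5 = 1/10, 1/2 · 4/35 = 2/35; these sum to 11/70.
Dividing through by the total gives posterior P(urn A | data) = 7/11, P(urn B | data) = 4/11.
The predictive probability is P(black next | data) = (2/3)(7/11) + (1/4)(4/11) = 17/33.

0.515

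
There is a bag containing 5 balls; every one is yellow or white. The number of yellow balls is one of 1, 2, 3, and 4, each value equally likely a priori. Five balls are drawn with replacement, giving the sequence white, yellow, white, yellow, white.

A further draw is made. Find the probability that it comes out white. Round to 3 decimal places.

For each hypothesis, P(data | H) works out to: P(data | r = 1) = (4/5)(1/5)(4/5)(1/5)(4/5) = 0.02048; P(data | r = 2) = (3/5)(2/5)(3/5)(2/5)(3/5) = 0.03456; P(data | r = 3) = (2/5)(3/5)(2/5)(3/5)(2/5) = 0.02304; P(data | r = 4) = (1/5)(4/5)(1/5)(4/5)(1/5) = 0.00512.
Multiplying each by its prior: 1/4 · 0.02048 = 0.00512, 1/4 · 0.03456 = 0.00864, 1/4 · 0.02304 = 0.00576, 1/4 · 0.00512 = 0.00128; these sum to 0.0208.
Dividing through by the total gives posterior P(r = 1 | data) = 0.24615, P(r = 2 | data) = 0.41538, P(r = 3 | data) = 0.27692, P(r = 4 | data) = 0.061538.
Averaging over the posterior, P(white next | data) = (4/5)(0.24615) + (3/5)(0.41538) + (2/5)(0.27692) + (1/5)(0.061538) = 0.56923.

0.569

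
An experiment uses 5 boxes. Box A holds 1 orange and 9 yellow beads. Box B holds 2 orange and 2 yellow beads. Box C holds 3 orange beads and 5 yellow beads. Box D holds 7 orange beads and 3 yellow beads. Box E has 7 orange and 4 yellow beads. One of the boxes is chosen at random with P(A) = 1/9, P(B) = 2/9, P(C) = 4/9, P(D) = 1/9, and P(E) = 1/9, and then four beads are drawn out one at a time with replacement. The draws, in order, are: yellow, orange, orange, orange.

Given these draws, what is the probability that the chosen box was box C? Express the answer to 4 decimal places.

Compute the likelihood of the observed sequence for each case: P(data | box A) = (9/10)(1/10)(1/10)(1/10) = 0.0009; P(data | box B) = (2/4)(2/4)(2/4)(2/4) = 0.0625; P(data | box C) = (5/8)(3/8)(3/8)(3/8) = 0.032959; P(data | box D) = (3/10)(7/10)(7/10)(7/10) = 0.1029; P(data | box E) = (4/11)(7/11)(7/11)(7/11) = 0.093709.
Weighting by the prior gives 1/9 · 0.0009 = 0.0001, 2/9 · 0.0625 = 0.013889, 4/9 · 0.032959 = 0.014648, 1/9 · 0.1029 = 0.011433, 1/9 · 0.093709 = 0.010412; summing to 0.050483.
By Bayes' rule, P(box C | data) = (0.014648) / (0.050483) = 0.29017.

0.2902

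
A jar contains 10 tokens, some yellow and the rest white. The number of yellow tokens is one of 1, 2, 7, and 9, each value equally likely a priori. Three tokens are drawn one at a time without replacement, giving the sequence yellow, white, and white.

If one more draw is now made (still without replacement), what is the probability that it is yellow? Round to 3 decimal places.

0.230

Compute the likelihood of the observed sequence for each case: P(data | r = 1) = (1/10)(9/9)(8/8) = 0.1; P(data | r = 2) = (2/10)(8/9)(7/8) = 0.15556; P(data | r = 7) = (7/10)(3/9)(2/8) = 0.058333; P(data | r = 9) = (9/10)(1/9)(0/8) = 0.
The prior-weighted likelihoods are 1/4 · 0.1 = 0.025, 1/4 · 0.15556 = 0.038889, 1/4 · 0.058333 = 0.014583, 1/4 · 0 = 0; with total 0.078472.
Normalising, the posterior is P(r = 1 | data) = 0.31858, P(r = 2 | data) = 0.49558, P(r = 7 | data) = 0.18584, P(r = 9 | data) = 0.
Averaging over the posterior, P(yellow next | data) = (0)(0.31858) + (1/7)(0.49558) + (6/7)(0.18584) = 0.23009.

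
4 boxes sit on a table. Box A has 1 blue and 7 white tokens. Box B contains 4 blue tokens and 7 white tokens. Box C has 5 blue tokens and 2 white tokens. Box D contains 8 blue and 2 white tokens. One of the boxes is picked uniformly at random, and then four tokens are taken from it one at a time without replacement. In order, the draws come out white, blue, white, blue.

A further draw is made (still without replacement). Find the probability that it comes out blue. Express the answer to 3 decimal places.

0.659

The likelihood of the observed sequence under each hypothesis: P(data | box A) = (7/8)(1/7)(6/6)(0/5) = 0; P(data | box B) = (7/11)(4/10)(6/9)(3/8) = 0.063636; P(data | box C) = (2/7)(5/6)(1/5)(4/4) = 0.047619; P(data | box D) = (2/10)(8/9)(1/8)(7/7) = 0.022222.
Weighting by the prior gives 1/4 · 0 = 0, 1/4 · 0.063636 = 0.015909, 1/4 · 0.047619 = 0.011905, 1/4 · 0.022222 = 0.0055556; summing to 0.033369.
Dividing through by the total gives posterior P(box A | data) = 0, P(box B | data) = 0.47676, P(box C | data) = 0.35676, P(box D | data) = 0.16649.
So P(blue next | data) = Σ P(blue next | H) P(H | data) = (2/7)(0.47676) + (1)(0.35676) + (1)(0.16649) = 0.65946.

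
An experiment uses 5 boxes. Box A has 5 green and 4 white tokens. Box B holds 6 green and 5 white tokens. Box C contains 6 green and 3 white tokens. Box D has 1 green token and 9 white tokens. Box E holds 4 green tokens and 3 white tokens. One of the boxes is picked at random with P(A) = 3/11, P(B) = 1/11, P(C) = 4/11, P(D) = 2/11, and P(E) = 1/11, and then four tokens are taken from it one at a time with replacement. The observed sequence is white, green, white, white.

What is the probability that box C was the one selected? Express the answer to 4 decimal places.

0.2028

Under each hypothesis, the probability of the observed sequence is: P(data | box A) = (4/9)(5/9)(4/9)(4/9) = 0.048773; P(data | box B) = (5/11)(6/11)(5/11)(5/11) = 0.051226; P(data | box C) = (3/9)(6/9)(3/9)(3/9) = 0.024691; P(data | box D) = (9/10)(1/10)(9/10)(9/10) = 0.0729; P(data | box E) = (3/7)(4/7)(3/7)(3/7) = 0.044981.
Weighting by the prior gives 3/11 · 0.048773 = 0.013302, 1/11 · 0.051226 = 0.0046569, 4/11 · 0.024691 = 0.0089787, 2/11 · 0.0729 = 0.013255, 1/11 · 0.044981 = 0.0040892; with total 0.044281.
So P(box C | data) = (0.0089787) / (0.044281) = 0.20277.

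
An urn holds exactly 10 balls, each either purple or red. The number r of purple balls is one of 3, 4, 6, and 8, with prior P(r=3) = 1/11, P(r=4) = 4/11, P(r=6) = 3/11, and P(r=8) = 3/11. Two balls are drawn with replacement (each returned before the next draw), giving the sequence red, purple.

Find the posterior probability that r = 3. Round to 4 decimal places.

Under each hypothesis, the probability of the observed sequence is: P(data | r = 3) = (7/10)(3/10) = 0.21; P(data | r = 4) = (6/10)(4/10) = 0.24; P(data | r = 6) = (4/10)(6/10) = 0.24; P(data | r = 8) = (2/10)(8/10) = 0.16.
Multiplying each by its prior: 1/11 · 0.21 = 0.019091, 4/11 · 0.24 = 0.087273, 3/11 · 0.24 = 0.065455, 3/11 · 0.16 = 0.043636; with total 0.21545.
So P(r = 3 | data) = (0.019091) / (0.21545) = 0.088608.

0.0886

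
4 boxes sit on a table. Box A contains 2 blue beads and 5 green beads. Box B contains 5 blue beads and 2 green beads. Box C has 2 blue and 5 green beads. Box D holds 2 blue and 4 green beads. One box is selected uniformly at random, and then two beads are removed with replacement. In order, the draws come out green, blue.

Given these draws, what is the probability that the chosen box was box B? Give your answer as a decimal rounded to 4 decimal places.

0.2446

Under each hypothesis, the probability of the observed sequence is: P(data | box A) = (5/7)(2/7) = 10/49; P(data | box B) = (2/7)(5/7) = 10/49; P(data | box C) = (5/7)(2/7) = 10/49; P(data | box D) = (4/6)(2/6) = 2/9.
Multiplying each by its prior: 1/4 · 10/49 = 5/98, 1/4 · 10/49 = 5/98, 1/4 · 10/49 = 5/98, 1/4 · 2/9 = 1/18; summing to 92/441.
Hence P(box B | data) = (5/98) / (92/441) = 45/184.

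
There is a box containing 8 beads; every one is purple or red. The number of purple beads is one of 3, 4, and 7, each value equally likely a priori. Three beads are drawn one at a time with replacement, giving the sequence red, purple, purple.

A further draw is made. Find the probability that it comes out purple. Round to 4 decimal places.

For each hypothesis, P(data | H) works out to: P(data | r = 3) = (5/8)(3/8)(3/8) = 0.087891; P(data | r = 4) = (4/8)(4/8)(4/8) = 0.125; P(data | r = 7) = (1/8)(7/8)(7/8) = 0.095703.
Multiplying each by its prior: 1/3 · 0.087891 = 0.029297, 1/3 · 0.125 = 0.041667, 1/3 · 0.095703 = 0.031901; summing to 0.10286.
The posterior is then P(r = 3 | data) = 0.28481, P(r = 4 | data) = 0.40506, P(r = 7 | data) = 0.31013.
The predictive probability is P(purple next | data) = (3/8)(0.28481) + (1/2)(0.40506) + (7/8)(0.31013) = 0.5807.

0.5807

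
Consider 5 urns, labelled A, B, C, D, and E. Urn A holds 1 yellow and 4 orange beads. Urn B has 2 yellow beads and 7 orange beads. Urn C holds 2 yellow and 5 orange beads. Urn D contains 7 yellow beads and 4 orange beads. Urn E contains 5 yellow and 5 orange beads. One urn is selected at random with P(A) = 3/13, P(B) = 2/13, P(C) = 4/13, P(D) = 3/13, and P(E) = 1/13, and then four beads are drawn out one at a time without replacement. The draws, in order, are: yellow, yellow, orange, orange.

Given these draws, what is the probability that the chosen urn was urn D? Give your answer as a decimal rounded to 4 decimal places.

For each hypothesis, P(data | H) works out to: P(data | urn A) = (1/5)(0/4) = 0; P(data | urn B) = (2/9)(1/8)(7/7)(6/6) = 0.027778; P(data | urn C) = (2/7)(1/6)(5/5)(4/4) = 0.047619; P(data | urn D) = (7/11)(6/10)(4/9)(3/8) = 0.063636; P(data | urn E) = (5/10)(4/9)(5/8)(4/7) = 0.079365.
Weighting by the prior gives 3/13 · 0 = 0, 2/13 · 0.027778 = 0.0042735, 4/13 · 0.047619 = 0.014652, 3/13 · 0.063636 = 0.014685, 1/13 · 0.079365 = 0.006105; with total 0.039716.
By Bayes' rule, P(urn D | data) = (0.014685) / (0.039716) = 0.36976.

0.3698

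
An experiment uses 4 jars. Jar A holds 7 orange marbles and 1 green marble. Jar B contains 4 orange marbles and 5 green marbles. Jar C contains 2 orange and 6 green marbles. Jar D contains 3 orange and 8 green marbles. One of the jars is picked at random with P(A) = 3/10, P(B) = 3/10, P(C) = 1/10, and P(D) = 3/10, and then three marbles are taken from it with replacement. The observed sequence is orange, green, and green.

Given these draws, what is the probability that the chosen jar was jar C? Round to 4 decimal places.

0.1371

For each hypothesis, P(data | H) works out to: P(data | jar A) = (7/8)(1/8)(1/8) = 0.013672; P(data | jar B) = (4/9)(5/9)(5/9) = 0.13717; P(data | jar C) = (2/8)(6/8)(6/8) = 0.14062; P(data | jar D) = (3/11)(8/11)(8/11) = 0.14425.
Multiplying each by its prior: 3/10 · 0.013672 = 0.0041016, 3/10 · 0.13717 = 0.041152, 1/10 · 0.14062 = 0.014063, 3/10 · 0.14425 = 0.043276; these sum to 0.10259.
Therefore the posterior P(jar C | data) = (0.014063) / (0.10259) = 0.13707.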